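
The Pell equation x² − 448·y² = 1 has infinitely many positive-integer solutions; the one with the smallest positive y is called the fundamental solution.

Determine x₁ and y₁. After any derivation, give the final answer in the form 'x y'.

√448 → a₀=21, period (6,42); ℓ=2 even so k=1
step 0: (21, 1)  from 21·(1,0) + (0,1)
step 1: (127, 6)  from 6·(21,1) + (1,0)
fundamental: x₁=127, y₁=6  (since 16129 − 448·36 = 1)

127 6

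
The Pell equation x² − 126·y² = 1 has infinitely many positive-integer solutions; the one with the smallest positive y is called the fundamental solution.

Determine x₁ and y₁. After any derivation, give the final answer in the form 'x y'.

d=126: √d = [11; 4,2,4,22] (ℓ=4, even), read p_3/q_3
a_0=11:  p_0=11·1+0=11,  q_0=11·0+1=1
…
a_2=2:  p_2=2·45+11=101,  q_2=2·4+1=9
a_3=4:  p_3=4·101+45=449,  q_3=4·9+4=40
(x₁, y₁) = (449, 40);  449² − 126·40² = 1 ✓

449 40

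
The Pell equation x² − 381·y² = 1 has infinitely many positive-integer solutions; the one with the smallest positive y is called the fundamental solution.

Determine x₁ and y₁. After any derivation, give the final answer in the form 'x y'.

1015 52

d=381: √d = [19; 1,1,12,1,1,38] (ℓ=6, even), read p_5/q_5
step 0: (19, 1)  from 19·(1,0) + (0,1)
…
step 2: (39, 2)  from 1·(20,1) + (19,1)
step 3: (488, 25)  from 12·(39,2) + (20,1)
step 4: (527, 27)  from 1·(488,25) + (39,2)
step 5: (1015, 52)  from 1·(527,27) + (488,25)
fundamental: x₁=1015, y₁=52  (since 1030225 − 381·2704 = 1)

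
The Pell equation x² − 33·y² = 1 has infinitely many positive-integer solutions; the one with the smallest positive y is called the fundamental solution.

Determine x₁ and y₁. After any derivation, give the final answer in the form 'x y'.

23 4

√33 → a₀=5, period (1,2,1,10); ℓ=4 even so k=3
i=0: a=5 ⇒ p=5, q=1
i=1: a=1 ⇒ p=6, q=1
i=2: a=2 ⇒ p=17, q=3
i=3: a=1 ⇒ p=23, q=4
→ (23, 4).  Check: 23²=529, 33·4²=528, difference 1.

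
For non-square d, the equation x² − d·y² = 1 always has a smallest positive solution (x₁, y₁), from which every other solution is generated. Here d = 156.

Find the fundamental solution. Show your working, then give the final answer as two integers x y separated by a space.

d=156: √d = [12; 2,24] (ℓ=2, even), read p_1/q_1
k=0  a_k=12  p_k/q_k = 12/1
k=1  a_k=2  p_k/q_k = 25/2
fundamental: x₁=25, y₁=2  (since 625 − 156·4 = 1)

25 2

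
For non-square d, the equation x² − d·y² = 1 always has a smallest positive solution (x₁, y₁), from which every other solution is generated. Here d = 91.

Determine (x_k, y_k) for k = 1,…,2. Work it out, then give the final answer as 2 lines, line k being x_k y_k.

d=91: √d = [9; 1,1,5,1,5,1,1,18] (ℓ=8, even), read p_7/q_7
i=0: a=9 ⇒ p=9, q=1
i=1: a=1 ⇒ p=10, q=1
…
i=4: a=1 ⇒ p=124, q=13
…
i=6: a=1 ⇒ p=849, q=89
i=7: a=1 ⇒ p=1574, q=165
fundamental: x₁=1574, y₁=165  (since 2477476 − 91·27225 = 1)
(x_2, y_2) = (1574·1574 + 91·165·165, 1574·165 + 165·1574) = (4954951, 519420)

1574 165
4954951 519420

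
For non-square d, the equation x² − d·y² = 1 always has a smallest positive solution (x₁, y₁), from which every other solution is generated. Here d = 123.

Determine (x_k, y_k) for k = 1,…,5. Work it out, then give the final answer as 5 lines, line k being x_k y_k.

√123 = [11; 11,22, …], period ℓ=2 (even) → k=1
step 0: (11, 1)  from 11·(1,0) + (0,1)
step 1: (122, 11)  from 11·(11,1) + (1,0)
fundamental: x₁=122, y₁=11  (since 14884 − 123·121 = 1)
(x_2, y_2) = (122·122 + 123·11·11, 122·11 + 11·122) = (29767, 2684)
(x_3, y_3) = (122·29767 + 123·11·2684, 122·2684 + 11·29767) = (7263026, 654885)
(x_4, y_4) = (122·7263026 + 123·11·654885, 122·654885 + 11·7263026) = (1772148577, 159789256)
(x_5, y_5) = (122·1772148577 + 123·11·159789256, 122·159789256 + 11·1772148577) = (432396989762, 38987923579)

122 11
29767 2684
7263026 654885
1772148577 159789256
432396989762 38987923579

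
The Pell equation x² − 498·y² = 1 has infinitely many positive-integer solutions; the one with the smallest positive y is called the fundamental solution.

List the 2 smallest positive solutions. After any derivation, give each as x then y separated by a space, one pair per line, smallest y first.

[22; 3,6,22,6,3,44] for √498; ℓ=6 ⇒ convergent index 5
step 0: (22, 1)  from 22·(1,0) + (0,1)
step 1: (67, 3)  from 3·(22,1) + (1,0)
step 2: (424, 19)  from 6·(67,3) + (22,1)
step 3: (9395, 421)  from 22·(424,19) + (67,3)
step 4: (56794, 2545)  from 6·(9395,421) + (424,19)
step 5: (179777, 8056)  from 3·(56794,2545) + (9395,421)
→ (179777, 8056).  Check: 179777²=32319769729, 498·8056²=32319769728, difference 1.
(x_2, y_2) = (179777·179777 + 498·8056·8056, 179777·8056 + 8056·179777) = (64639539457, 2896567024)

179777 8056
64639539457 2896567024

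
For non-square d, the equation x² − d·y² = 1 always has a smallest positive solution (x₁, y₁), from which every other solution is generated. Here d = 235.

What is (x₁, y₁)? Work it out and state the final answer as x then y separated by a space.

√235 → a₀=15, period (3,30); ℓ=2 even so k=1
step 0: (15, 1)  from 15·(1,0) + (0,1)
step 1: (46, 3)  from 3·(15,1) + (1,0)
(x₁, y₁) = (46, 3);  46² − 235·3² = 1 ✓

46 3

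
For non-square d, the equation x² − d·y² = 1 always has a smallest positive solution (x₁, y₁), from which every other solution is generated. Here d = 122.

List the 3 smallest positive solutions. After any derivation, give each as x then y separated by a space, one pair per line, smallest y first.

√122 → a₀=11, period (22); ℓ=1 odd so k=1
step 0: (11, 1)  from 11·(1,0) + (0,1)
step 1: (243, 22)  from 22·(11,1) + (1,0)
→ (243, 22).  Check: 243²=59049, 122·22²=59048, difference 1.
(243+22√122)^2 = 118097 + 10692√122
(243+22√122)^3 = 57394899 + 5196290√122

243 22
118097 10692
57394899 5196290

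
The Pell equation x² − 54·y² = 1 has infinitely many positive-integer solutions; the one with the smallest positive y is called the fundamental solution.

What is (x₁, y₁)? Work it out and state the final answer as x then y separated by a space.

485 66

d=54: √d = [7; 2,1,6,1,2,14] (ℓ=6, even), read p_5/q_5
a_0=7:  p_0=7·1+0=7,  q_0=7·0+1=1
a_1=2:  p_1=2·7+1=15,  q_1=2·1+0=2
a_2=1:  p_2=1·15+7=22,  q_2=1·2+1=3
a_3=6:  p_3=6·22+15=147,  q_3=6·3+2=20
a_4=1:  p_4=1·147+22=169,  q_4=1·20+3=23
a_5=2:  p_5=2·169+147=485,  q_5=2·23+20=66
→ (485, 66).  Check: 485²=235225, 54·66²=235224, difference 1.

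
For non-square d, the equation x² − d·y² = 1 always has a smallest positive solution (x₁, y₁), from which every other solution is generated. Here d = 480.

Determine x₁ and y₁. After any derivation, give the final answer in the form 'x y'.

241 11

d=480: √d = [21; 1,9,1,42] (ℓ=4, even), read p_3/q_3
a_0=21:  p_0=21·1+0=21,  q_0=21·0+1=1
…
a_2=9:  p_2=9·22+21=219,  q_2=9·1+1=10
a_3=1:  p_3=1·219+22=241,  q_3=1·10+1=11
fundamental: x₁=241, y₁=11  (since 58081 − 480·121 = 1)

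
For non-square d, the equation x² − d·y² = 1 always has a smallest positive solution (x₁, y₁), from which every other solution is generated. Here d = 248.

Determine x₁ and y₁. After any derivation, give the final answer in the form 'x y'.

63 4

[15; 1,2,1,30] for √248; ℓ=4 ⇒ convergent index 3
a_0=15:  p_0=15·1+0=15,  q_0=15·0+1=1
a_1=1:  p_1=1·15+1=16,  q_1=1·1+0=1
a_2=2:  p_2=2·16+15=47,  q_2=2·1+1=3
a_3=1:  p_3=1·47+16=63,  q_3=1·3+1=4
(x₁, y₁) = (63, 4);  63² − 248·4² = 1 ✓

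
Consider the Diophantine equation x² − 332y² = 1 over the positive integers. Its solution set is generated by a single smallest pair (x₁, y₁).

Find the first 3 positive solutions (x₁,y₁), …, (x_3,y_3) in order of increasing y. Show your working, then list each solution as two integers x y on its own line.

13447 738
361643617 19847772
9726043422151 533785979430

[18; 4,1,1,8,1,1,4,36] for √332; ℓ=8 ⇒ convergent index 7
step 0: (18, 1)  from 18·(1,0) + (0,1)
…
step 2: (91, 5)  from 1·(73,4) + (18,1)
step 3: (164, 9)  from 1·(91,5) + (73,4)
step 4: (1403, 77)  from 8·(164,9) + (91,5)
…
step 6: (2970, 163)  from 1·(1567,86) + (1403,77)
step 7: (13447, 738)  from 4·(2970,163) + (1567,86)
(x₁, y₁) = (13447, 738);  13447² − 332·738² = 1 ✓
(x_2, y_2) = (13447·13447 + 332·738·738, 13447·738 + 738·13447) = (361643617, 19847772)
(x_3, y_3) = (13447·361643617 + 332·738·19847772, 13447·19847772 + 738·361643617) = (9726043422151, 533785979430)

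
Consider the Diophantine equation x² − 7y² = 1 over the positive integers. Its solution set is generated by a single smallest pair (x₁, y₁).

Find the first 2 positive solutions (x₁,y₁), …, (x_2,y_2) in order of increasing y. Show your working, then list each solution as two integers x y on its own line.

d=7: √d = [2; 1,1,1,4] (ℓ=4, even), read p_3/q_3
k=0  a_k=2  p_k/q_k = 2/1
k=1  a_k=1  p_k/q_k = 3/1
k=2  a_k=1  p_k/q_k = 5/2
k=3  a_k=1  p_k/q_k = 8/3
fundamental: x₁=8, y₁=3  (since 64 − 7·9 = 1)
n=2: (8,3)∘(8,3) = (8·8+7·3·3, 8·3+3·8) = (127,48)

8 3
127 48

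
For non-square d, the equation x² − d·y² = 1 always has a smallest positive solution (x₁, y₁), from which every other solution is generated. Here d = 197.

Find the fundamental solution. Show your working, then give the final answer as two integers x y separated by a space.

√197 = [14; 28, …], period ℓ=1 (odd) → k=1
i=0: a=14 ⇒ p=14, q=1
i=1: a=28 ⇒ p=393, q=28
(x₁, y₁) = (393, 28);  393² − 197·28² = 1 ✓

393 28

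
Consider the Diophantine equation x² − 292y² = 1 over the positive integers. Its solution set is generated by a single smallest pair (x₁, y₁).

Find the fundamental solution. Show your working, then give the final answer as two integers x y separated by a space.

√292 = [17; 11,2,1,3,8,3,1,2,11,34, …], period ℓ=10 (even) → k=9
i=0: a=17 ⇒ p=17, q=1
…
i=2: a=2 ⇒ p=393, q=23
…
i=4: a=3 ⇒ p=2136, q=125
…
i=6: a=3 ⇒ p=55143, q=3227
…
i=8: a=2 ⇒ p=200767, q=11749
i=9: a=11 ⇒ p=2281249, q=133500
fundamental: x₁=2281249, y₁=133500  (since 5204097000001 − 292·17822250000 = 1)

2281249 133500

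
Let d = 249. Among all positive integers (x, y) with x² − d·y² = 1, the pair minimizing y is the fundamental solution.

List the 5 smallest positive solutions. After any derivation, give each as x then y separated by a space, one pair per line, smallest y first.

√249 → a₀=15, period (1,3,1,1,5,…,3,1,30); ℓ=16 even so k=15
a_0=15:  p_0=15·1+0=15,  q_0=15·0+1=1
a_1=1:  p_1=1·15+1=16,  q_1=1·1+0=1
a_2=3:  p_2=3·16+15=63,  q_2=3·1+1=4
…
a_4=1:  p_4=1·79+63=142,  q_4=1·5+4=9
a_5=5:  p_5=5·142+79=789,  q_5=5·9+5=50
a_6=1:  p_6=1·789+142=931,  q_6=1·50+9=59
a_7=3:  p_7=3·931+789=3582,  q_7=3·59+50=227
…
a_9=3:  p_9=3·36751+3582=113835,  q_9=3·2329+227=7214
a_10=1:  p_10=1·113835+36751=150586,  q_10=1·7214+2329=9543
a_11=5:  p_11=5·150586+113835=866765,  q_11=5·9543+7214=54929
a_12=1:  p_12=1·866765+150586=1017351,  q_12=1·54929+9543=64472
a_13=1:  p_13=1·1017351+866765=1884116,  q_13=1·64472+54929=119401
a_14=3:  p_14=3·1884116+1017351=6669699,  q_14=3·119401+64472=422675
a_15=1:  p_15=1·6669699+1884116=8553815,  q_15=1·422675+119401=542076
(x₁, y₁) = (8553815, 542076);  8553815² − 249·542076² = 1 ✓
n=2: (8553815,542076)∘(8553815,542076) = (8553815·8553815+249·542076·542076, 8553815·542076+542076·8553815) = (146335502108449,9273635639880)
n=3: (146335502108449,9273635639880)∘(8553815,542076) = (8553815·146335502108449+249·542076·9273635639880, 8553815·9273635639880+542076·146335502108449) = (2503453625935556812055,158649927281879742324)
n=4: (2503453625935556812055,158649927281879742324)∘(8553815,542076) = (8553815·2503453625935556812055+249·542076·158649927281879742324, 8553815·158649927281879742324+542076·2503453625935556812055) = (42828158354663763449114371201,2714124255465295062538692240)
n=5: (42828158354663763449114371201,2714124255465295062538692240)∘(8553815,542076) = (8553815·42828158354663763449114371201+249·542076·2714124255465295062538692240, 8553815·2714124255465295062538692240+542076·42828158354663763449114371201) = (732688286712993936041346554632551575,46432233536525587120811525646048876)

8553815 542076
146335502108449 9273635639880
2503453625935556812055 158649927281879742324
42828158354663763449114371201 2714124255465295062538692240
732688286712993936041346554632551575 46432233536525587120811525646048876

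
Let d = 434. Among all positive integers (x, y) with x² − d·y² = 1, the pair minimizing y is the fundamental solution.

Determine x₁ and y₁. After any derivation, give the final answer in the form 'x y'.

[20; 1,4,1,40] for √434; ℓ=4 ⇒ convergent index 3
k=0  a_k=20  p_k/q_k = 20/1
…
k=2  a_k=4  p_k/q_k = 104/5
k=3  a_k=1  p_k/q_k = 125/6
fundamental: x₁=125, y₁=6  (since 15625 − 434·36 = 1)

125 6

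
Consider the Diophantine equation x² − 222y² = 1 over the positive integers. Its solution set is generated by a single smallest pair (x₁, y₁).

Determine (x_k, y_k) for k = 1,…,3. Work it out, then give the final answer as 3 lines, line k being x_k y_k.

149 10
44401 2980
13231349 888030

[14; 1,8,1,28] for √222; ℓ=4 ⇒ convergent index 3
step 0: (14, 1)  from 14·(1,0) + (0,1)
…
step 2: (134, 9)  from 8·(15,1) + (14,1)
step 3: (149, 10)  from 1·(134,9) + (15,1)
fundamental: x₁=149, y₁=10  (since 22201 − 222·100 = 1)
k=2:  x_2 = 149·149+222·10·10 = 44401,  y_2 = 149·10+10·149 = 2980
k=3:  x_3 = 149·44401+222·10·2980 = 13231349,  y_3 = 149·2980+10·44401 = 888030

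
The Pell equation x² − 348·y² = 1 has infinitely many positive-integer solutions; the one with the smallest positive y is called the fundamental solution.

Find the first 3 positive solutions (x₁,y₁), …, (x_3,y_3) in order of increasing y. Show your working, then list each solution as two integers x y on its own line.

√348 → a₀=18, period (1,1,1,8,1,1,1,36); ℓ=8 even so k=7
step 0: (18, 1)  from 18·(1,0) + (0,1)
…
step 3: (56, 3)  from 1·(37,2) + (19,1)
step 4: (485, 26)  from 8·(56,3) + (37,2)
…
step 6: (1026, 55)  from 1·(541,29) + (485,26)
step 7: (1567, 84)  from 1·(1026,55) + (541,29)
fundamental: x₁=1567, y₁=84  (since 2455489 − 348·7056 = 1)
n=2: (1567,84)∘(1567,84) = (1567·1567+348·84·84, 1567·84+84·1567) = (4910977,263256)
n=3: (4910977,263256)∘(1567,84) = (1567·4910977+348·84·263256, 1567·263256+84·4910977) = (15391000351,825044220)

1567 84
4910977 263256
15391000351 825044220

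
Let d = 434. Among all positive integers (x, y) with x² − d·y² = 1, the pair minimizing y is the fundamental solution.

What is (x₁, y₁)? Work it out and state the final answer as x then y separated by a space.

√434 = [20; 1,4,1,40, …], period ℓ=4 (even) → k=3
a_0=20:  p_0=20·1+0=20,  q_0=20·0+1=1
a_1=1:  p_1=1·20+1=21,  q_1=1·1+0=1
a_2=4:  p_2=4·21+20=104,  q_2=4·1+1=5
a_3=1:  p_3=1·104+21=125,  q_3=1·5+1=6
fundamental: x₁=125, y₁=6  (since 15625 − 434·36 = 1)

125 6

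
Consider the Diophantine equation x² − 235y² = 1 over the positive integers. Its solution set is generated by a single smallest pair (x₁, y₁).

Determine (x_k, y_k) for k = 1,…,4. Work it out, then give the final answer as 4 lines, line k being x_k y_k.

√235 → a₀=15, period (3,30); ℓ=2 even so k=1
k=0  a_k=15  p_k/q_k = 15/1
k=1  a_k=3  p_k/q_k = 46/3
fundamental: x₁=46, y₁=3  (since 2116 − 235·9 = 1)
n=2: (46,3)∘(46,3) = (46·46+235·3·3, 46·3+3·46) = (4231,276)
n=3: (4231,276)∘(46,3) = (46·4231+235·3·276, 46·276+3·4231) = (389206,25389)
n=4: (389206,25389)∘(46,3) = (46·389206+235·3·25389, 46·25389+3·389206) = (35802721,2335512)

46 3
4231 276
389206 25389
35802721 2335512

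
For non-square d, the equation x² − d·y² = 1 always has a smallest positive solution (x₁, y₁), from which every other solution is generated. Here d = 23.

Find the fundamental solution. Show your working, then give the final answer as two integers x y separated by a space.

24 5

√23 = [4; 1,3,1,8, …], period ℓ=4 (even) → k=3
step 0: (4, 1)  from 4·(1,0) + (0,1)
step 1: (5, 1)  from 1·(4,1) + (1,0)
step 2: (19, 4)  from 3·(5,1) + (4,1)
step 3: (24, 5)  from 1·(19,4) + (5,1)
→ (24, 5).  Check: 24²=576, 23·5²=575, difference 1.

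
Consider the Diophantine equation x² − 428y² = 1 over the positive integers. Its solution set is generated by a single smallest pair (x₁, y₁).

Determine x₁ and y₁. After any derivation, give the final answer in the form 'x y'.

√428 → a₀=20, period (1,2,4,1,5,10,5,1,4,2,1,40); ℓ=12 even so k=11
k=0  a_k=20  p_k/q_k = 20/1
k=1  a_k=1  p_k/q_k = 21/1
k=2  a_k=2  p_k/q_k = 62/3
k=3  a_k=4  p_k/q_k = 269/13
…
k=6  a_k=10  p_k/q_k = 19571/946
k=7  a_k=5  p_k/q_k = 99779/4823
…
k=10  a_k=2  p_k/q_k = 1273708/61567
k=11  a_k=1  p_k/q_k = 1850887/89466
(x₁, y₁) = (1850887, 89466);  1850887² − 428·89466² = 1 ✓

1850887 89466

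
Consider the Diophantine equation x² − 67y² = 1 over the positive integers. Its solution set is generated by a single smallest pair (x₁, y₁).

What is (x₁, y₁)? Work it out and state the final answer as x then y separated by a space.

48842 5967

√67 → a₀=8, period (5,2,1,1,7,1,1,2,5,16); ℓ=10 even so k=9
k=0  a_k=8  p_k/q_k = 8/1
k=1  a_k=5  p_k/q_k = 41/5
k=2  a_k=2  p_k/q_k = 90/11
k=3  a_k=1  p_k/q_k = 131/16
…
k=7  a_k=1  p_k/q_k = 3577/437
k=8  a_k=2  p_k/q_k = 9053/1106
k=9  a_k=5  p_k/q_k = 48842/5967
→ (48842, 5967).  Check: 48842²=2385540964, 67·5967²=2385540963, difference 1.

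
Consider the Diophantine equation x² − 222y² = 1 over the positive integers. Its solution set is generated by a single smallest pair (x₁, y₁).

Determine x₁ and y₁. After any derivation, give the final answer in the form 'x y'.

√222 = [14; 1,8,1,28, …], period ℓ=4 (even) → k=3
step 0: (14, 1)  from 14·(1,0) + (0,1)
step 1: (15, 1)  from 1·(14,1) + (1,0)
step 2: (134, 9)  from 8·(15,1) + (14,1)
step 3: (149, 10)  from 1·(134,9) + (15,1)
(x₁, y₁) = (149, 10);  149² − 222·10² = 1 ✓

149 10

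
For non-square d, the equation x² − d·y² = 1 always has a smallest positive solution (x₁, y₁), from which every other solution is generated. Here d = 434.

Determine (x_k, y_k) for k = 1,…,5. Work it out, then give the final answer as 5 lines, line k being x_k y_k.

125 6
31249 1500
7812125 374994
1953000001 93747000
488242188125 23436375006

√434 = [20; 1,4,1,40, …], period ℓ=4 (even) → k=3
i=0: a=20 ⇒ p=20, q=1
i=1: a=1 ⇒ p=21, q=1
i=2: a=4 ⇒ p=104, q=5
i=3: a=1 ⇒ p=125, q=6
(x₁, y₁) = (125, 6);  125² − 434·6² = 1 ✓
(125+6√434)^2 = 31249 + 1500√434
(125+6√434)^3 = 7812125 + 374994√434
(125+6√434)^4 = 1953000001 + 93747000√434
(125+6√434)^5 = 488242188125 + 23436375006√434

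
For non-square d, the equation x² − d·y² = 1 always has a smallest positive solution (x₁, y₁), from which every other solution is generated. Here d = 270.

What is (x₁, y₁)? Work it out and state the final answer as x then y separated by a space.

5291 322

[16; 2,3,6,3,2,32] for √270; ℓ=6 ⇒ convergent index 5
a_0=16:  p_0=16·1+0=16,  q_0=16·0+1=1
a_1=2:  p_1=2·16+1=33,  q_1=2·1+0=2
a_2=3:  p_2=3·33+16=115,  q_2=3·2+1=7
a_3=6:  p_3=6·115+33=723,  q_3=6·7+2=44
a_4=3:  p_4=3·723+115=2284,  q_4=3·44+7=139
a_5=2:  p_5=2·2284+723=5291,  q_5=2·139+44=322
fundamental: x₁=5291, y₁=322  (since 27994681 − 270·103684 = 1)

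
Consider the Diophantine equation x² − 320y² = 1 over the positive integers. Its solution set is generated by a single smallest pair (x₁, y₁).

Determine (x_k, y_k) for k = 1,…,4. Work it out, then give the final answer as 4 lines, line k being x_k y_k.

161 9
51841 2898
16692641 933147
5374978561 300470436

√320 = [17; 1,7,1,34, …], period ℓ=4 (even) → k=3
k=0  a_k=17  p_k/q_k = 17/1
k=1  a_k=1  p_k/q_k = 18/1
k=2  a_k=7  p_k/q_k = 143/8
k=3  a_k=1  p_k/q_k = 161/9
(x₁, y₁) = (161, 9);  161² − 320·9² = 1 ✓
(x_2, y_2) = (161·161 + 320·9·9, 161·9 + 9·161) = (51841, 2898)
(x_3, y_3) = (161·51841 + 320·9·2898, 161·2898 + 9·51841) = (16692641, 933147)
(x_4, y_4) = (161·16692641 + 320·9·933147, 161·933147 + 9·16692641) = (5374978561, 300470436)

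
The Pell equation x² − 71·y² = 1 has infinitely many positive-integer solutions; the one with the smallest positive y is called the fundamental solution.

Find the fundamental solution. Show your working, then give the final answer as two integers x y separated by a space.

3480 413

√71 → a₀=8, period (2,2,1,7,1,2,2,16); ℓ=8 even so k=7
k=0  a_k=8  p_k/q_k = 8/1
…
k=2  a_k=2  p_k/q_k = 42/5
k=3  a_k=1  p_k/q_k = 59/7
…
k=5  a_k=1  p_k/q_k = 514/61
k=6  a_k=2  p_k/q_k = 1483/176
k=7  a_k=2  p_k/q_k = 3480/413
→ (3480, 413).  Check: 3480²=12110400, 71·413²=12110399, difference 1.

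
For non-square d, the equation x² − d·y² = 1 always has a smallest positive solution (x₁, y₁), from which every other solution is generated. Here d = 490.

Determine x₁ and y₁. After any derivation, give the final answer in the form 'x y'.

[22; 7,2,1,4,4,4,1,2,7,44] for √490; ℓ=10 ⇒ convergent index 9
step 0: (22, 1)  from 22·(1,0) + (0,1)
…
step 2: (332, 15)  from 2·(155,7) + (22,1)
step 3: (487, 22)  from 1·(332,15) + (155,7)
step 4: (2280, 103)  from 4·(487,22) + (332,15)
step 5: (9607, 434)  from 4·(2280,103) + (487,22)
…
step 7: (50315, 2273)  from 1·(40708,1839) + (9607,434)
step 8: (141338, 6385)  from 2·(50315,2273) + (40708,1839)
step 9: (1039681, 46968)  from 7·(141338,6385) + (50315,2273)
(x₁, y₁) = (1039681, 46968);  1039681² − 490·46968² = 1 ✓

1039681 46968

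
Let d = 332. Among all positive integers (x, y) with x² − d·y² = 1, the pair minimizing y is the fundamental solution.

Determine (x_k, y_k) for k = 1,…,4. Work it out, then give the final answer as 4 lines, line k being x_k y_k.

d=332: √d = [18; 4,1,1,8,1,1,4,36] (ℓ=8, even), read p_7/q_7
k=0  a_k=18  p_k/q_k = 18/1
k=1  a_k=4  p_k/q_k = 73/4
k=2  a_k=1  p_k/q_k = 91/5
k=3  a_k=1  p_k/q_k = 164/9
k=4  a_k=8  p_k/q_k = 1403/77
k=5  a_k=1  p_k/q_k = 1567/86
k=6  a_k=1  p_k/q_k = 2970/163
k=7  a_k=4  p_k/q_k = 13447/738
→ (13447, 738).  Check: 13447²=180821809, 332·738²=180821808, difference 1.
n=2: (13447,738)∘(13447,738) = (13447·13447+332·738·738, 13447·738+738·13447) = (361643617,19847772)
n=3: (361643617,19847772)∘(13447,738) = (13447·361643617+332·738·19847772, 13447·19847772+738·361643617) = (9726043422151,533785979430)
n=4: (9726043422151,533785979430)∘(13447,738) = (13447·9726043422151+332·738·533785979430, 13447·533785979430+738·9726043422151) = (261572211433685377,14355640110942648)

13447 738
361643617 19847772
9726043422151 533785979430
261572211433685377 14355640110942648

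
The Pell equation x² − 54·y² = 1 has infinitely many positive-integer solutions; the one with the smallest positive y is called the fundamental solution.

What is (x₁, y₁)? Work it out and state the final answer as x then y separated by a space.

√54 = [7; 2,1,6,1,2,14, …], period ℓ=6 (even) → k=5
i=0: a=7 ⇒ p=7, q=1
…
i=2: a=1 ⇒ p=22, q=3
i=3: a=6 ⇒ p=147, q=20
i=4: a=1 ⇒ p=169, q=23
i=5: a=2 ⇒ p=485, q=66
(x₁, y₁) = (485, 66);  485² − 54·66² = 1 ✓

485 66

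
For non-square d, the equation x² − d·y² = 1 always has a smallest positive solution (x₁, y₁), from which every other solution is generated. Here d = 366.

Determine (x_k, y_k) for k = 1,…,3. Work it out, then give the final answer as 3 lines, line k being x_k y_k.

907925 47458
1648655611249 86176609300
2993711291685588725 156483795997357542

√366 → a₀=19, period (7,1,1,1,2,12,2,1,1,1,7,38); ℓ=12 even so k=11
a_0=19:  p_0=19·1+0=19,  q_0=19·0+1=1
…
a_2=1:  p_2=1·134+19=153,  q_2=1·7+1=8
…
a_7=2:  p_7=2·14444+1167=30055,  q_7=2·755+61=1571
…
a_10=1:  p_10=1·74554+44499=119053,  q_10=1·3897+2326=6223
a_11=7:  p_11=7·119053+74554=907925,  q_11=7·6223+3897=47458
fundamental: x₁=907925, y₁=47458  (since 824327805625 − 366·2252261764 = 1)
(907925+47458√366)^2 = 1648655611249 + 86176609300√366
(907925+47458√366)^3 = 2993711291685588725 + 156483795997357542√366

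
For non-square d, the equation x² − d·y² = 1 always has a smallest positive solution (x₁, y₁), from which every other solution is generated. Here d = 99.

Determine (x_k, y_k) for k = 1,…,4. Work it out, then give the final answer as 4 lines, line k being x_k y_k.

[9; 1,18] for √99; ℓ=2 ⇒ convergent index 1
k=0  a_k=9  p_k/q_k = 9/1
k=1  a_k=1  p_k/q_k = 10/1
(x₁, y₁) = (10, 1);  10² − 99·1² = 1 ✓
k=2:  x_2 = 10·10+99·1·1 = 199,  y_2 = 10·1+1·10 = 20
k=3:  x_3 = 10·199+99·1·20 = 3970,  y_3 = 10·20+1·199 = 399
k=4:  x_4 = 10·3970+99·1·399 = 79201,  y_4 = 10·399+1·3970 = 7960

10 1
199 20
3970 399
79201 7960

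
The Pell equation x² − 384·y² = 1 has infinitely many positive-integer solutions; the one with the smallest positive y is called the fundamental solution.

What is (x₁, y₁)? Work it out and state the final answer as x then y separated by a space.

[19; 1,1,2,9,2,1,1,38] for √384; ℓ=8 ⇒ convergent index 7
i=0: a=19 ⇒ p=19, q=1
…
i=2: a=1 ⇒ p=39, q=2
…
i=4: a=9 ⇒ p=921, q=47
…
i=6: a=1 ⇒ p=2861, q=146
i=7: a=1 ⇒ p=4801, q=245
(x₁, y₁) = (4801, 245);  4801² − 384·245² = 1 ✓

4801 245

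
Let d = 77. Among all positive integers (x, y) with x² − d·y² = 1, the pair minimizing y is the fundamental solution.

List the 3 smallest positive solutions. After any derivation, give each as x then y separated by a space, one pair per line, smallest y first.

351 40
246401 28080
172973151 19712120

[8; 1,3,2,3,1,16] for √77; ℓ=6 ⇒ convergent index 5
i=0: a=8 ⇒ p=8, q=1
…
i=2: a=3 ⇒ p=35, q=4
i=3: a=2 ⇒ p=79, q=9
i=4: a=3 ⇒ p=272, q=31
i=5: a=1 ⇒ p=351, q=40
→ (351, 40).  Check: 351²=123201, 77·40²=123200, difference 1.
n=2: (351,40)∘(351,40) = (351·351+77·40·40, 351·40+40·351) = (246401,28080)
n=3: (246401,28080)∘(351,40) = (351·246401+77·40·28080, 351·28080+40·246401) = (172973151,19712120)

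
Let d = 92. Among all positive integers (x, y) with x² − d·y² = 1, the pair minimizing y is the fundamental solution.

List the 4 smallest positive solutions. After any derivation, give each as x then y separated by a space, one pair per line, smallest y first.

d=92: √d = [9; 1,1,2,4,2,1,1,18] (ℓ=8, even), read p_7/q_7
step 0: (9, 1)  from 9·(1,0) + (0,1)
step 1: (10, 1)  from 1·(9,1) + (1,0)
step 2: (19, 2)  from 1·(10,1) + (9,1)
step 3: (48, 5)  from 2·(19,2) + (10,1)
step 4: (211, 22)  from 4·(48,5) + (19,2)
…
step 6: (681, 71)  from 1·(470,49) + (211,22)
step 7: (1151, 120)  from 1·(681,71) + (470,49)
fundamental: x₁=1151, y₁=120  (since 1324801 − 92·14400 = 1)
n=2: (1151,120)∘(1151,120) = (1151·1151+92·120·120, 1151·120+120·1151) = (2649601,276240)
n=3: (2649601,276240)∘(1151,120) = (1151·2649601+92·120·276240, 1151·276240+120·2649601) = (6099380351,635904360)
n=4: (6099380351,635904360)∘(1151,120) = (1151·6099380351+92·120·635904360, 1151·635904360+120·6099380351) = (14040770918401,1463851560480)

1151 120
2649601 276240
6099380351 635904360
14040770918401 1463851560480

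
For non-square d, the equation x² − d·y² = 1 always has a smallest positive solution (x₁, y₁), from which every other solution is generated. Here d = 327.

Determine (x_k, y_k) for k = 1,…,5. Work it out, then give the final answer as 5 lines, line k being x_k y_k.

√327 = [18; 12,36, …], period ℓ=2 (even) → k=1
i=0: a=18 ⇒ p=18, q=1
i=1: a=12 ⇒ p=217, q=12
→ (217, 12).  Check: 217²=47089, 327·12²=47088, difference 1.
k=2:  x_2 = 217·217+327·12·12 = 94177,  y_2 = 217·12+12·217 = 5208
k=3:  x_3 = 217·94177+327·12·5208 = 40872601,  y_3 = 217·5208+12·94177 = 2260260
k=4:  x_4 = 217·40872601+327·12·2260260 = 17738614657,  y_4 = 217·2260260+12·40872601 = 980947632
k=5:  x_5 = 217·17738614657+327·12·980947632 = 7698517888537,  y_5 = 217·980947632+12·17738614657 = 425729012028

217 12
94177 5208
40872601 2260260
17738614657 980947632
7698517888537 425729012028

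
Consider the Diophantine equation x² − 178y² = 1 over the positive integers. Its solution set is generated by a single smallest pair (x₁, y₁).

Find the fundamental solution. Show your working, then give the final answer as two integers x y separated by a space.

1601 120

√178 → a₀=13, period (2,1,12,1,2,26); ℓ=6 even so k=5
a_0=13:  p_0=13·1+0=13,  q_0=13·0+1=1
a_1=2:  p_1=2·13+1=27,  q_1=2·1+0=2
…
a_3=12:  p_3=12·40+27=507,  q_3=12·3+2=38
a_4=1:  p_4=1·507+40=547,  q_4=1·38+3=41
a_5=2:  p_5=2·547+507=1601,  q_5=2·41+38=120
(x₁, y₁) = (1601, 120);  1601² − 178·120² = 1 ✓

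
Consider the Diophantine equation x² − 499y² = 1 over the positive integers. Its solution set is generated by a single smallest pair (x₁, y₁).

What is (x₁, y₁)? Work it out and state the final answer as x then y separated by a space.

d=499: √d = [22; 2,1,21,1,2,44] (ℓ=6, even), read p_5/q_5
k=0  a_k=22  p_k/q_k = 22/1
k=1  a_k=2  p_k/q_k = 45/2
…
k=4  a_k=1  p_k/q_k = 1519/68
k=5  a_k=2  p_k/q_k = 4490/201
→ (4490, 201).  Check: 4490²=20160100, 499·201²=20160099, difference 1.

4490 201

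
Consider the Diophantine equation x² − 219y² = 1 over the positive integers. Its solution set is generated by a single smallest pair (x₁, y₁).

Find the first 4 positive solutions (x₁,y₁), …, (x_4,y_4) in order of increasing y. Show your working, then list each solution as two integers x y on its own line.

d=219: √d = [14; 1,3,1,28] (ℓ=4, even), read p_3/q_3
a_0=14:  p_0=14·1+0=14,  q_0=14·0+1=1
…
a_2=3:  p_2=3·15+14=59,  q_2=3·1+1=4
a_3=1:  p_3=1·59+15=74,  q_3=1·4+1=5
→ (74, 5).  Check: 74²=5476, 219·5²=5475, difference 1.
(x_2, y_2) = (74·74 + 219·5·5, 74·5 + 5·74) = (10951, 740)
(x_3, y_3) = (74·10951 + 219·5·740, 74·740 + 5·10951) = (1620674, 109515)
(x_4, y_4) = (74·1620674 + 219·5·109515, 74·109515 + 5·1620674) = (239848801, 16207480)

74 5
10951 740
1620674 109515
239848801 16207480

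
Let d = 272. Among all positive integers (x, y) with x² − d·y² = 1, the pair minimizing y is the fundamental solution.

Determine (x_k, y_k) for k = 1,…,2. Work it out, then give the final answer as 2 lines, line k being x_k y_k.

33 2
2177 132

d=272: √d = [16; 2,32] (ℓ=2, even), read p_1/q_1
step 0: (16, 1)  from 16·(1,0) + (0,1)
step 1: (33, 2)  from 2·(16,1) + (1,0)
→ (33, 2).  Check: 33²=1089, 272·2²=1088, difference 1.
n=2: (33,2)∘(33,2) = (33·33+272·2·2, 33·2+2·33) = (2177,132)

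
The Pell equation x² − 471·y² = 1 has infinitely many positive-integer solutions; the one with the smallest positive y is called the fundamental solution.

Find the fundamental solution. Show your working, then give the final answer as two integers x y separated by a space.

7838695 361188

√471 = [21; 1,2,2,1,3,…,2,1,42, …], period ℓ=14 (even) → k=13
a_0=21:  p_0=21·1+0=21,  q_0=21·0+1=1
a_1=1:  p_1=1·21+1=22,  q_1=1·1+0=1
…
a_7=14:  p_7=14·3429+803=48809,  q_7=14·158+37=2249
a_8=4:  p_8=4·48809+3429=198665,  q_8=4·2249+158=9154
a_9=3:  p_9=3·198665+48809=644804,  q_9=3·9154+2249=29711
a_10=1:  p_10=1·644804+198665=843469,  q_10=1·29711+9154=38865
a_11=2:  p_11=2·843469+644804=2331742,  q_11=2·38865+29711=107441
a_12=2:  p_12=2·2331742+843469=5506953,  q_12=2·107441+38865=253747
a_13=1:  p_13=1·5506953+2331742=7838695,  q_13=1·253747+107441=361188
(x₁, y₁) = (7838695, 361188);  7838695² − 471·361188² = 1 ✓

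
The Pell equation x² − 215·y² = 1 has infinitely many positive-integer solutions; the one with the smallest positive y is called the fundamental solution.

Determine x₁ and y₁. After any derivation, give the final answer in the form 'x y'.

d=215: √d = [14; 1,1,1,28] (ℓ=4, even), read p_3/q_3
k=0  a_k=14  p_k/q_k = 14/1
k=1  a_k=1  p_k/q_k = 15/1
k=2  a_k=1  p_k/q_k = 29/2
k=3  a_k=1  p_k/q_k = 44/3
fundamental: x₁=44, y₁=3  (since 1936 − 215·9 = 1)

44 3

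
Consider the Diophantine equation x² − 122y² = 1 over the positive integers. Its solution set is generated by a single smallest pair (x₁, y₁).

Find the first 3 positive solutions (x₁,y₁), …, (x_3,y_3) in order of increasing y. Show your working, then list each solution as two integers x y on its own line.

√122 = [11; 22, …], period ℓ=1 (odd) → k=1
step 0: (11, 1)  from 11·(1,0) + (0,1)
step 1: (243, 22)  from 22·(11,1) + (1,0)
fundamental: x₁=243, y₁=22  (since 59049 − 122·484 = 1)
k=2:  x_2 = 243·243+122·22·22 = 118097,  y_2 = 243·22+22·243 = 10692
k=3:  x_3 = 243·118097+122·22·10692 = 57394899,  y_3 = 243·10692+22·118097 = 5196290

243 22
118097 10692
57394899 5196290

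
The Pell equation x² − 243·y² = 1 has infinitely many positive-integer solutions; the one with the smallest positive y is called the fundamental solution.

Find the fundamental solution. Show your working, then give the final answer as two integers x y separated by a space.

[15; 1,1,2,3,15,3,2,1,1,30] for √243; ℓ=10 ⇒ convergent index 9
step 0: (15, 1)  from 15·(1,0) + (0,1)
…
step 2: (31, 2)  from 1·(16,1) + (15,1)
step 3: (78, 5)  from 2·(31,2) + (16,1)
…
step 7: (28901, 1854)  from 2·(12424,797) + (4053,260)
step 8: (41325, 2651)  from 1·(28901,1854) + (12424,797)
step 9: (70226, 4505)  from 1·(41325,2651) + (28901,1854)
(x₁, y₁) = (70226, 4505);  70226² − 243·4505² = 1 ✓

70226 4505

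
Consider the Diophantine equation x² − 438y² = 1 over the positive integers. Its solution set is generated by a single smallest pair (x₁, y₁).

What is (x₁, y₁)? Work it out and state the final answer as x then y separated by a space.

293 14

d=438: √d = [20; 1,12,1,40] (ℓ=4, even), read p_3/q_3
k=0  a_k=20  p_k/q_k = 20/1
…
k=2  a_k=12  p_k/q_k = 272/13
k=3  a_k=1  p_k/q_k = 293/14
→ (293, 14).  Check: 293²=85849, 438·14²=85848, difference 1.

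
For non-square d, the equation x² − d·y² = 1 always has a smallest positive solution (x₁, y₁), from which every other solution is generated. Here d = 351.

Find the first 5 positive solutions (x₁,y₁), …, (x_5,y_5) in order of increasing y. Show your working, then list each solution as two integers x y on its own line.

62425 3332
7793761249 416000200
973051091875225 51937624966668
121485428812828080001 6484412476672499600
15167455786308534696249625 809578897660623950093332

√351 = [18; 1,2,1,3,2,2,2,3,1,2,1,36, …], period ℓ=12 (even) → k=11
step 0: (18, 1)  from 18·(1,0) + (0,1)
…
step 2: (56, 3)  from 2·(19,1) + (18,1)
…
step 4: (281, 15)  from 3·(75,4) + (56,3)
…
step 6: (1555, 83)  from 2·(637,34) + (281,15)
step 7: (3747, 200)  from 2·(1555,83) + (637,34)
…
step 9: (16543, 883)  from 1·(12796,683) + (3747,200)
step 10: (45882, 2449)  from 2·(16543,883) + (12796,683)
step 11: (62425, 3332)  from 1·(45882,2449) + (16543,883)
→ (62425, 3332).  Check: 62425²=3896880625, 351·3332²=3896880624, difference 1.
k=2:  x_2 = 62425·62425+351·3332·3332 = 7793761249,  y_2 = 62425·3332+3332·62425 = 416000200
k=3:  x_3 = 62425·7793761249+351·3332·416000200 = 973051091875225,  y_3 = 62425·416000200+3332·7793761249 = 51937624966668
k=4:  x_4 = 62425·973051091875225+351·3332·51937624966668 = 121485428812828080001,  y_4 = 62425·51937624966668+3332·973051091875225 = 6484412476672499600
k=5:  x_5 = 62425·121485428812828080001+351·3332·6484412476672499600 = 15167455786308534696249625,  y_5 = 62425·6484412476672499600+3332·121485428812828080001 = 809578897660623950093332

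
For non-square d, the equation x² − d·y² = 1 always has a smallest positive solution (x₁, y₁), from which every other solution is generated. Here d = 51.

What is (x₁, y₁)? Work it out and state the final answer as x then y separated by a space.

50 7

d=51: √d = [7; 7,14] (ℓ=2, even), read p_1/q_1
k=0  a_k=7  p_k/q_k = 7/1
k=1  a_k=7  p_k/q_k = 50/7
(x₁, y₁) = (50, 7);  50² − 51·7² = 1 ✓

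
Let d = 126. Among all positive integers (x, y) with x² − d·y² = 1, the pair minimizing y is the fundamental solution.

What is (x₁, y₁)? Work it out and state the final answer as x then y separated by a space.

[11; 4,2,4,22] for √126; ℓ=4 ⇒ convergent index 3
step 0: (11, 1)  from 11·(1,0) + (0,1)
step 1: (45, 4)  from 4·(11,1) + (1,0)
step 2: (101, 9)  from 2·(45,4) + (11,1)
step 3: (449, 40)  from 4·(101,9) + (45,4)
fundamental: x₁=449, y₁=40  (since 201601 − 126·1600 = 1)

449 40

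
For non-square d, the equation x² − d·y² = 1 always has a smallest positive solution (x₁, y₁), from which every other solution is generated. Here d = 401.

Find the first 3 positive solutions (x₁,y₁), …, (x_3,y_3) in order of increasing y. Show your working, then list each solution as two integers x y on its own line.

√401 → a₀=20, period (40); ℓ=1 odd so k=1
a_0=20:  p_0=20·1+0=20,  q_0=20·0+1=1
a_1=40:  p_1=40·20+1=801,  q_1=40·1+0=40
(x₁, y₁) = (801, 40);  801² − 401·40² = 1 ✓
(x_2, y_2) = (801·801 + 401·40·40, 801·40 + 40·801) = (1283201, 64080)
(x_3, y_3) = (801·1283201 + 401·40·64080, 801·64080 + 40·1283201) = (2055687201, 102656120)

801 40
1283201 64080
2055687201 102656120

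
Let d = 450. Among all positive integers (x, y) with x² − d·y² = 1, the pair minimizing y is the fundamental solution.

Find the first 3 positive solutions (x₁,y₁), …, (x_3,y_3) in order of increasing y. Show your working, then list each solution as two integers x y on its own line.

19601 924
768398401 36222648
30122754096401 1420000245972

√450 = [21; 4,1,2,4,2,1,4,42, …], period ℓ=8 (even) → k=7
step 0: (21, 1)  from 21·(1,0) + (0,1)
step 1: (85, 4)  from 4·(21,1) + (1,0)
step 2: (106, 5)  from 1·(85,4) + (21,1)
step 3: (297, 14)  from 2·(106,5) + (85,4)
step 4: (1294, 61)  from 4·(297,14) + (106,5)
step 5: (2885, 136)  from 2·(1294,61) + (297,14)
step 6: (4179, 197)  from 1·(2885,136) + (1294,61)
step 7: (19601, 924)  from 4·(4179,197) + (2885,136)
→ (19601, 924).  Check: 19601²=384199201, 450·924²=384199200, difference 1.
k=2:  x_2 = 19601·19601+450·924·924 = 768398401,  y_2 = 19601·924+924·19601 = 36222648
k=3:  x_3 = 19601·768398401+450·924·36222648 = 30122754096401,  y_3 = 19601·36222648+924·768398401 = 1420000245972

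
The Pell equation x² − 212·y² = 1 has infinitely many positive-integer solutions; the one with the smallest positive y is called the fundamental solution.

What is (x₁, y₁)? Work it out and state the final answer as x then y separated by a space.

66249 4550

[14; 1,1,3,1,1,…,1,1,28] for √212; ℓ=14 ⇒ convergent index 13
k=0  a_k=14  p_k/q_k = 14/1
…
k=2  a_k=1  p_k/q_k = 29/2
…
k=5  a_k=1  p_k/q_k = 233/16
k=6  a_k=1  p_k/q_k = 364/25
…
k=8  a_k=1  p_k/q_k = 2781/191
…
k=11  a_k=3  p_k/q_k = 29135/2001
k=12  a_k=1  p_k/q_k = 37114/2549
k=13  a_k=1  p_k/q_k = 66249/4550
fundamental: x₁=66249, y₁=4550  (since 4388930001 − 212·20702500 = 1)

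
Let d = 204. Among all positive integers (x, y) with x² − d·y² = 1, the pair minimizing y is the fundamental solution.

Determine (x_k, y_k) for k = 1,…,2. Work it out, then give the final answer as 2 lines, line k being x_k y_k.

4999 350
49980001 3499300

[14; 3,1,1,6,1,1,3,28] for √204; ℓ=8 ⇒ convergent index 7
step 0: (14, 1)  from 14·(1,0) + (0,1)
…
step 2: (57, 4)  from 1·(43,3) + (14,1)
step 3: (100, 7)  from 1·(57,4) + (43,3)
…
step 5: (757, 53)  from 1·(657,46) + (100,7)
step 6: (1414, 99)  from 1·(757,53) + (657,46)
step 7: (4999, 350)  from 3·(1414,99) + (757,53)
→ (4999, 350).  Check: 4999²=24990001, 204·350²=24990000, difference 1.
k=2:  x_2 = 4999·4999+204·350·350 = 49980001,  y_2 = 4999·350+350·4999 = 3499300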